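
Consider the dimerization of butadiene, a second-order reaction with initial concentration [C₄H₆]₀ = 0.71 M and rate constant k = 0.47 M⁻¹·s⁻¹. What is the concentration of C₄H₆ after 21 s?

0.08866 M

Step 1: For a second-order reaction: 1/[C₄H₆] = 1/[C₄H₆]₀ + kt
Step 2: 1/[C₄H₆] = 1/0.71 + 0.47 × 21
Step 3: 1/[C₄H₆] = 1.408 + 9.87 = 11.28
Step 4: [C₄H₆] = 1/11.28 = 0.08866 M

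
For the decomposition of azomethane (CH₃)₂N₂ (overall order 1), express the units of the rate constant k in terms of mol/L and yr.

yr⁻¹

Step 1: For overall order n, rate = k × (concentration)^n.
Step 2: Rate has units mol/L·yr⁻¹; concentration term has units (mol/L)^1.
Step 3: k = rate / (concentration)^n, so units of k = (mol/L)^(1-1)·yr⁻¹ = yr⁻¹.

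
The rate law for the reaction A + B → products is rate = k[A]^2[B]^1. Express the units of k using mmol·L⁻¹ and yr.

(mmol·L⁻¹)⁻²·yr⁻¹

Step 1: Overall order = 2 + 1 = 3.
Step 2: rate has units mmol·L⁻¹·yr⁻¹; [A]^2[B]^1 has units (mmol·L⁻¹)^3.
Step 3: k = rate/([A]^2[B]^1), so units of k = (mmol·L⁻¹)^(1-3)·yr⁻¹ = (mmol·L⁻¹)⁻²·yr⁻¹.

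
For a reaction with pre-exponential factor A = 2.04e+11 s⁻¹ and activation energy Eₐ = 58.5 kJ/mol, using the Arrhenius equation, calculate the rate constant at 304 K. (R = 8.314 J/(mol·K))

1.81e+01 s⁻¹

Step 1: Use the Arrhenius equation: k = A × exp(-Eₐ/RT)
Step 2: Convert Eₐ to J/mol: 58.5 kJ/mol = 58500 J/mol
Step 3: Calculate the exponent: -Eₐ/(RT) = -58500/(8.314 × 304) = -23.14580
Step 4: k = 2.04e+11 × exp(-23.14580)
Step 5: k = 2.04e+11 × 8.86966e-11 = 1.8094e+01 s⁻¹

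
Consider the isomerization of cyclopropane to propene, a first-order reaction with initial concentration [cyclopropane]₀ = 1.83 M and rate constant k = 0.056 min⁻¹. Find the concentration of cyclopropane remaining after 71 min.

0.03433 M

Step 1: For a first-order reaction: [cyclopropane] = [cyclopropane]₀ × e^(-kt)
Step 2: [cyclopropane] = 1.83 × e^(-0.056 × 71)
Step 3: [cyclopropane] = 1.83 × e^(-3.976)
Step 4: [cyclopropane] = 1.83 × 0.0187605 = 0.03433 M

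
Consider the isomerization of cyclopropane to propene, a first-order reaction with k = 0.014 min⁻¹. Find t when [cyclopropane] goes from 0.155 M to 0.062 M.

65.45 min

Step 1: For first-order: t = ln([cyclopropane]₀/[cyclopropane])/k
Step 2: t = ln(0.155/0.062)/0.014
Step 3: t = ln(2.5)/0.014
Step 4: t = 0.9163/0.014 = 65.45 min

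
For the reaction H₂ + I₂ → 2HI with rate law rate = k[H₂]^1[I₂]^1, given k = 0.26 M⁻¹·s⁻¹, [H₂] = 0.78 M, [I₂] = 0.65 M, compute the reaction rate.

0.1318 M/s

Step 1: The rate law is rate = k[H₂]^1[I₂]^1
Step 2: Substitute: rate = 0.26 × (0.78)^1 × (0.65)^1
Step 3: rate = 0.26 × 0.78 × 0.65 = 0.13182 M/s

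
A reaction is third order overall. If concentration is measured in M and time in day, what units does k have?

M⁻²·day⁻¹

Step 1: For overall order n, rate = k × (concentration)^n.
Step 2: Rate has units M·day⁻¹; concentration term has units M^3.
Step 3: k = rate / (concentration)^n, so units of k = M^(1-3)·day⁻¹ = M⁻²·day⁻¹.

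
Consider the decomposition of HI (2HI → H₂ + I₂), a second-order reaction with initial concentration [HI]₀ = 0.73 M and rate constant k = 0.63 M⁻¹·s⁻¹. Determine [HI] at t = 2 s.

0.3802 M

Step 1: For a second-order reaction: 1/[HI] = 1/[HI]₀ + kt
Step 2: 1/[HI] = 1/0.73 + 0.63 × 2
Step 3: 1/[HI] = 1.37 + 1.26 = 2.63
Step 4: [HI] = 1/2.63 = 0.3802 M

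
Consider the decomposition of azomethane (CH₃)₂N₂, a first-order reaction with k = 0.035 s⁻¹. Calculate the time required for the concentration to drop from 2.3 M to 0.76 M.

31.64 s

Step 1: For first-order: t = ln([azomethane]₀/[azomethane])/k
Step 2: t = ln(2.3/0.76)/0.035
Step 3: t = ln(3.026)/0.035
Step 4: t = 1.107/0.035 = 31.64 s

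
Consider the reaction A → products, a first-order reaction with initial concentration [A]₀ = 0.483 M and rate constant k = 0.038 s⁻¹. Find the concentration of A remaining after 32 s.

0.1432 M

Step 1: For a first-order reaction: [A] = [A]₀ × e^(-kt)
Step 2: [A] = 0.483 × e^(-0.038 × 32)
Step 3: [A] = 0.483 × e^(-1.216)
Step 4: [A] = 0.483 × 0.296413 = 0.1432 M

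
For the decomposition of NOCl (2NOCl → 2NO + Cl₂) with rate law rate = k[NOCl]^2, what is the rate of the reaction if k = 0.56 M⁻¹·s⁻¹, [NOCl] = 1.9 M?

2.022 M/s

Step 1: Identify the rate law: rate = k[NOCl]^2
Step 2: Substitute values: rate = 0.56 × (1.9)^2
Step 3: Calculate: rate = 0.56 × 3.61 = 2.0216 M/s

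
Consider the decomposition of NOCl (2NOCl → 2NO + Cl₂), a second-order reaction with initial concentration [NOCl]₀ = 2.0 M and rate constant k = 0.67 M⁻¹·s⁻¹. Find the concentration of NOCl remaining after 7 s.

0.1927 M

Step 1: For a second-order reaction: 1/[NOCl] = 1/[NOCl]₀ + kt
Step 2: 1/[NOCl] = 1/2.0 + 0.67 × 7
Step 3: 1/[NOCl] = 0.5 + 4.69 = 5.19
Step 4: [NOCl] = 1/5.19 = 0.1927 M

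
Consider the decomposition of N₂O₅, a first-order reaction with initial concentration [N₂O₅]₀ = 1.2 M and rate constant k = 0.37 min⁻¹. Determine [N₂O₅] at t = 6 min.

0.1303 M

Step 1: For a first-order reaction: [N₂O₅] = [N₂O₅]₀ × e^(-kt)
Step 2: [N₂O₅] = 1.2 × e^(-0.37 × 6)
Step 3: [N₂O₅] = 1.2 × e^(-2.22)
Step 4: [N₂O₅] = 1.2 × 0.108609 = 0.1303 M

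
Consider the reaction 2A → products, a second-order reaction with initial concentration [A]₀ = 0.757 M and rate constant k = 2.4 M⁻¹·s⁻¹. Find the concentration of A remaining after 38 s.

0.01081 M

Step 1: For a second-order reaction: 1/[A] = 1/[A]₀ + kt
Step 2: 1/[A] = 1/0.757 + 2.4 × 38
Step 3: 1/[A] = 1.321 + 91.2 = 92.52
Step 4: [A] = 1/92.52 = 0.01081 M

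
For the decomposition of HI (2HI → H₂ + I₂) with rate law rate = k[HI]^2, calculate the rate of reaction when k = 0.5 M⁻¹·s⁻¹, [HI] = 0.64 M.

0.2048 M/s

Step 1: Identify the rate law: rate = k[HI]^2
Step 2: Substitute values: rate = 0.5 × (0.64)^2
Step 3: Calculate: rate = 0.5 × 0.4096 = 0.2048 M/s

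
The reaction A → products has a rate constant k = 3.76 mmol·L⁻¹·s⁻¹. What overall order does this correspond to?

zeroth order (0)

Step 1: The units of k for an nth-order reaction are (concentration)^(1-n)·(time)⁻¹.
Step 2: Here k has units mmol·L⁻¹·s⁻¹, so the concentration exponent is 1.
Step 3: 1 - n = 1 ⇒ n = 0. The reaction is zeroth order.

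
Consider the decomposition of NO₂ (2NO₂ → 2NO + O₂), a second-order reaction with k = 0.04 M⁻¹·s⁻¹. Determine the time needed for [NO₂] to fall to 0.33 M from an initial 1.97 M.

63.07 s

Step 1: For second-order: t = (1/[NO₂] - 1/[NO₂]₀)/k
Step 2: t = (1/0.33 - 1/1.97)/0.04
Step 3: t = (3.03 - 0.5076)/0.04
Step 4: t = 2.523/0.04 = 63.07 s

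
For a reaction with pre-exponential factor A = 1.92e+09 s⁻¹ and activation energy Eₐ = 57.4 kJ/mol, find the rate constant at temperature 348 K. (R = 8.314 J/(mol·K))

4.65e+00 s⁻¹

Step 1: Use the Arrhenius equation: k = A × exp(-Eₐ/RT)
Step 2: Convert Eₐ to J/mol: 57.4 kJ/mol = 57400 J/mol
Step 3: Calculate the exponent: -Eₐ/(RT) = -57400/(8.314 × 348) = -19.83913
Step 4: k = 1.92e+09 × exp(-19.83913)
Step 5: k = 1.92e+09 × 2.42089e-09 = 4.6481e+00 s⁻¹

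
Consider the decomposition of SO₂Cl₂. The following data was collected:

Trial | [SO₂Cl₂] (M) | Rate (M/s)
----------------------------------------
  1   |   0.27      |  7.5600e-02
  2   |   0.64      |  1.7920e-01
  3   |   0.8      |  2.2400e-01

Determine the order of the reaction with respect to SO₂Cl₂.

first order (1)

Step 1: Compare trials to find order n where rate₂/rate₁ = ([SO₂Cl₂]₂/[SO₂Cl₂]₁)^n
Step 2: rate₂/rate₁ = 1.7920e-01/7.5600e-02 = 2.37
Step 3: [SO₂Cl₂]₂/[SO₂Cl₂]₁ = 0.64/0.27 = 2.37
Step 4: n = ln(2.37)/ln(2.37) = 1.00 ≈ 1
Step 5: The reaction is first order in SO₂Cl₂.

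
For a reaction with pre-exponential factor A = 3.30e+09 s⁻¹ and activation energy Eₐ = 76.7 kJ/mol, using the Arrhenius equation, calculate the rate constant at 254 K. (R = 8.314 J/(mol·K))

5.56e-07 s⁻¹

Step 1: Use the Arrhenius equation: k = A × exp(-Eₐ/RT)
Step 2: Convert Eₐ to J/mol: 76.7 kJ/mol = 76700 J/mol
Step 3: Calculate the exponent: -Eₐ/(RT) = -76700/(8.314 × 254) = -36.32048
Step 4: k = 3.30e+09 × exp(-36.32048)
Step 5: k = 3.30e+09 × 1.68351e-16 = 5.5556e-07 s⁻¹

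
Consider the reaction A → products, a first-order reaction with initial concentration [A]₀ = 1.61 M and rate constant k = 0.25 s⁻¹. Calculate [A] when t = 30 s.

0.0008905 M

Step 1: For a first-order reaction: [A] = [A]₀ × e^(-kt)
Step 2: [A] = 1.61 × e^(-0.25 × 30)
Step 3: [A] = 1.61 × e^(-7.5)
Step 4: [A] = 1.61 × 0.000553084 = 0.0008905 M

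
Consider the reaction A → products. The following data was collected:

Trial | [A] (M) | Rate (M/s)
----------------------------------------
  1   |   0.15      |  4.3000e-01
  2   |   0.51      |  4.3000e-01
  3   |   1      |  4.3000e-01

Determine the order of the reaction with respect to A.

zeroth order (0)

Step 1: Compare trials - when concentration changes, rate stays constant.
Step 2: rate₂/rate₁ = 4.3000e-01/4.3000e-01 = 1
Step 3: [A]₂/[A]₁ = 0.51/0.15 = 3.4
Step 4: Since rate ratio ≈ (conc ratio)^0, the reaction is zeroth order.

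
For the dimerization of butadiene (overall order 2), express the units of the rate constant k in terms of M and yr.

M⁻¹·yr⁻¹

Step 1: For overall order n, rate = k × (concentration)^n.
Step 2: Rate has units M·yr⁻¹; concentration term has units M^2.
Step 3: k = rate / (concentration)^n, so units of k = M^(1-2)·yr⁻¹ = M⁻¹·yr⁻¹.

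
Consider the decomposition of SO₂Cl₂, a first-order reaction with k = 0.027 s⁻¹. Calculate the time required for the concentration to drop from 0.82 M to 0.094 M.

80.22 s

Step 1: For first-order: t = ln([SO₂Cl₂]₀/[SO₂Cl₂])/k
Step 2: t = ln(0.82/0.094)/0.027
Step 3: t = ln(8.723)/0.027
Step 4: t = 2.166/0.027 = 80.22 s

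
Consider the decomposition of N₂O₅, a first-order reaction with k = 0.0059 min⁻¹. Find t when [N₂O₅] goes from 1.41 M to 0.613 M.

141.2 min

Step 1: For first-order: t = ln([N₂O₅]₀/[N₂O₅])/k
Step 2: t = ln(1.41/0.613)/0.0059
Step 3: t = ln(2.3)/0.0059
Step 4: t = 0.833/0.0059 = 141.2 min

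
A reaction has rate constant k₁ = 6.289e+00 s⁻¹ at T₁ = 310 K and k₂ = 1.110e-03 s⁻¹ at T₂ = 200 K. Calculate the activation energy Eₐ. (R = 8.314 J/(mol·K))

40.5 kJ/mol

Step 1: Use the two-temperature Arrhenius form: ln(k₂/k₁) = -Eₐ/R × (1/T₂ - 1/T₁)
Step 2: ln(k₂/k₁) = ln(1.110e-03/6.289e+00) = ln(0.000176499) = -8.6422
Step 3: 1/T₂ - 1/T₁ = 1/200 - 1/310 = 1.774194e-03 K⁻¹
Step 4: Eₐ = -R × ln(k₂/k₁) / (1/T₂ - 1/T₁) = -8.314 × -8.6422 / 1.774194e-03
Step 5: Eₐ = 4.0498e+04 J/mol = 40.5 kJ/mol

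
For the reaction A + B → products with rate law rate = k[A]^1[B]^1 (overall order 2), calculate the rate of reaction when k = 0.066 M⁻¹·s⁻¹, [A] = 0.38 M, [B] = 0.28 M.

0.007022 M/s

Step 1: The rate law is rate = k[A]^1[B]^1, overall order = 1+1 = 2
Step 2: Substitute values: rate = 0.066 × (0.38)^1 × (0.28)^1
Step 3: rate = 0.066 × 0.38 × 0.28 = 0.0070224 M/s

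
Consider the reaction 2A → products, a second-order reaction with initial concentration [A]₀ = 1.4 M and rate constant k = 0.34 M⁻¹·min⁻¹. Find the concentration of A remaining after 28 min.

0.09771 M

Step 1: For a second-order reaction: 1/[A] = 1/[A]₀ + kt
Step 2: 1/[A] = 1/1.4 + 0.34 × 28
Step 3: 1/[A] = 0.7143 + 9.52 = 10.23
Step 4: [A] = 1/10.23 = 0.09771 M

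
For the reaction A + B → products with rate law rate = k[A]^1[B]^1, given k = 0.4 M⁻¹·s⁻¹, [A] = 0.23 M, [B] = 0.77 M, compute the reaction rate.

0.07084 M/s

Step 1: The rate law is rate = k[A]^1[B]^1
Step 2: Substitute: rate = 0.4 × (0.23)^1 × (0.77)^1
Step 3: rate = 0.4 × 0.23 × 0.77 = 0.07084 M/s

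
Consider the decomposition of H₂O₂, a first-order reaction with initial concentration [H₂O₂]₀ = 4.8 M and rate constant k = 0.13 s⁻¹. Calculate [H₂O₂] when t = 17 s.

0.5266 M

Step 1: For a first-order reaction: [H₂O₂] = [H₂O₂]₀ × e^(-kt)
Step 2: [H₂O₂] = 4.8 × e^(-0.13 × 17)
Step 3: [H₂O₂] = 4.8 × e^(-2.21)
Step 4: [H₂O₂] = 4.8 × 0.109701 = 0.5266 M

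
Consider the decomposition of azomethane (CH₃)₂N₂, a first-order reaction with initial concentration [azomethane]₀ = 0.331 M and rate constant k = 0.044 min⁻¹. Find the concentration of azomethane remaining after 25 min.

0.1102 M

Step 1: For a first-order reaction: [azomethane] = [azomethane]₀ × e^(-kt)
Step 2: [azomethane] = 0.331 × e^(-0.044 × 25)
Step 3: [azomethane] = 0.331 × e^(-1.1)
Step 4: [azomethane] = 0.331 × 0.332871 = 0.1102 M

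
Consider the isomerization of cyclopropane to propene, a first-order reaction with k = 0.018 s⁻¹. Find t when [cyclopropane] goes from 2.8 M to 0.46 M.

100.3 s

Step 1: For first-order: t = ln([cyclopropane]₀/[cyclopropane])/k
Step 2: t = ln(2.8/0.46)/0.018
Step 3: t = ln(6.087)/0.018
Step 4: t = 1.806/0.018 = 100.3 s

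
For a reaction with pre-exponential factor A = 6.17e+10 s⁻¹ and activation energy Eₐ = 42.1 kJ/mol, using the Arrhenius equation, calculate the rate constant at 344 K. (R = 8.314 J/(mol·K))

2.50e+04 s⁻¹

Step 1: Use the Arrhenius equation: k = A × exp(-Eₐ/RT)
Step 2: Convert Eₐ to J/mol: 42.1 kJ/mol = 42100 J/mol
Step 3: Calculate the exponent: -Eₐ/(RT) = -42100/(8.314 × 344) = -14.72020
Step 4: k = 6.17e+10 × exp(-14.72020)
Step 5: k = 6.17e+10 × 4.04668e-07 = 2.4968e+04 s⁻¹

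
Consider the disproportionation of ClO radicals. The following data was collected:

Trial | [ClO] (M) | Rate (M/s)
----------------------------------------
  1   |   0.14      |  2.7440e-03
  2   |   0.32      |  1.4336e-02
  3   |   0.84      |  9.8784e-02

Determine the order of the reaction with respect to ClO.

second order (2)

Step 1: Compare trials to find order n where rate₂/rate₁ = ([ClO]₂/[ClO]₁)^n
Step 2: rate₂/rate₁ = 1.4336e-02/2.7440e-03 = 5.224
Step 3: [ClO]₂/[ClO]₁ = 0.32/0.14 = 2.286
Step 4: n = ln(5.224)/ln(2.286) = 2.00 ≈ 2
Step 5: The reaction is second order in ClO.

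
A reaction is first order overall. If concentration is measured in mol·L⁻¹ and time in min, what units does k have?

min⁻¹

Step 1: For overall order n, rate = k × (concentration)^n.
Step 2: Rate has units mol·L⁻¹·min⁻¹; concentration term has units (mol·L⁻¹)^1.
Step 3: k = rate / (concentration)^n, so units of k = (mol·L⁻¹)^(1-1)·min⁻¹ = min⁻¹.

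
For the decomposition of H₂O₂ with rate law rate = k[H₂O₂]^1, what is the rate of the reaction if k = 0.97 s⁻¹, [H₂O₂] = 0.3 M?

0.291 M/s

Step 1: Identify the rate law: rate = k[H₂O₂]^1
Step 2: Substitute values: rate = 0.97 × (0.3)^1
Step 3: Calculate: rate = 0.97 × 0.3 = 0.291 M/s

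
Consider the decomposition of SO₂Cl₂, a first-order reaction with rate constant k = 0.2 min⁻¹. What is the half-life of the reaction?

3.466 min

Step 1: For a first-order reaction, t₁/₂ = ln(2)/k
Step 2: t₁/₂ = ln(2)/0.2
Step 3: t₁/₂ = 0.6931/0.2 = 3.466 min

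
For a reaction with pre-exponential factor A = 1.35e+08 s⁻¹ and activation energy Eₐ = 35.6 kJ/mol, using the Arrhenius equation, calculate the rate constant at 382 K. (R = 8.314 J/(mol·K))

1.83e+03 s⁻¹

Step 1: Use the Arrhenius equation: k = A × exp(-Eₐ/RT)
Step 2: Convert Eₐ to J/mol: 35.6 kJ/mol = 35600 J/mol
Step 3: Calculate the exponent: -Eₐ/(RT) = -35600/(8.314 × 382) = -11.20925
Step 4: k = 1.35e+08 × exp(-11.20925)
Step 5: k = 1.35e+08 × 1.35483e-05 = 1.8290e+03 s⁻¹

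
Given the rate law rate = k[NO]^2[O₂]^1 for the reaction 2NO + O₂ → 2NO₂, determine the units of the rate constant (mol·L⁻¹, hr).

(mol·L⁻¹)⁻²·hr⁻¹

Step 1: Overall order = 2 + 1 = 3.
Step 2: rate has units mol·L⁻¹·hr⁻¹; [NO]^2[O₂]^1 has units (mol·L⁻¹)^3.
Step 3: k = rate/([NO]^2[O₂]^1), so units of k = (mol·L⁻¹)^(1-3)·hr⁻¹ = (mol·L⁻¹)⁻²·hr⁻¹.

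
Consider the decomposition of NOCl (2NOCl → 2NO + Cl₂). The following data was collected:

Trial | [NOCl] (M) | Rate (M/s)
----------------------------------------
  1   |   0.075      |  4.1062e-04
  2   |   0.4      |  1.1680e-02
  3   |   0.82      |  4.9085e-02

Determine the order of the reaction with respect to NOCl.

second order (2)

Step 1: Compare trials to find order n where rate₂/rate₁ = ([NOCl]₂/[NOCl]₁)^n
Step 2: rate₂/rate₁ = 1.1680e-02/4.1062e-04 = 28.44
Step 3: [NOCl]₂/[NOCl]₁ = 0.4/0.075 = 5.333
Step 4: n = ln(28.44)/ln(5.333) = 2.00 ≈ 2
Step 5: The reaction is second order in NOCl.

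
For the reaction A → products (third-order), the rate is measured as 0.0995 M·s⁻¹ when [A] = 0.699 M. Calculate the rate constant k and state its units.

0.2913 M⁻²·s⁻¹

Step 1: rate = k[A]^3, so k = rate / [A]^3.
Step 2: k = 0.0995 / (0.699)^3 = 0.0995 / 0.3415.
Step 3: k = 0.2913 M⁻²·s⁻¹.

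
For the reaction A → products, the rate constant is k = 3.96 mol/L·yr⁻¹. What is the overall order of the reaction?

zeroth order (0)

Step 1: The units of k for an nth-order reaction are (concentration)^(1-n)·(time)⁻¹.
Step 2: Here k has units mol/L·yr⁻¹, so the concentration exponent is 1.
Step 3: 1 - n = 1 ⇒ n = 0. The reaction is zeroth order.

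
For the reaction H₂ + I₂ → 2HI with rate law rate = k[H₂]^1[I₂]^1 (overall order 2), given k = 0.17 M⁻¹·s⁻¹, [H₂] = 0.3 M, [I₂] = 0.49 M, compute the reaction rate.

0.02499 M/s

Step 1: The rate law is rate = k[H₂]^1[I₂]^1, overall order = 1+1 = 2
Step 2: Substitute values: rate = 0.17 × (0.3)^1 × (0.49)^1
Step 3: rate = 0.17 × 0.3 × 0.49 = 0.02499 M/s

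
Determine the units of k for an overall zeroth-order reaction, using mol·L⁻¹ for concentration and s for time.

mol·L⁻¹·s⁻¹

Step 1: For overall order n, rate = k × (concentration)^n.
Step 2: Rate has units mol·L⁻¹·s⁻¹; concentration term has units (mol·L⁻¹)^0.
Step 3: k = rate / (concentration)^n, so units of k = (mol·L⁻¹)^(1-0)·s⁻¹ = mol·L⁻¹·s⁻¹.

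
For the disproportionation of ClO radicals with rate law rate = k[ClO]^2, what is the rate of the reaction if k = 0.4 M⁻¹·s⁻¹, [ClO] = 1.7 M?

1.156 M/s

Step 1: Identify the rate law: rate = k[ClO]^2
Step 2: Substitute values: rate = 0.4 × (1.7)^2
Step 3: Calculate: rate = 0.4 × 2.89 = 1.156 M/s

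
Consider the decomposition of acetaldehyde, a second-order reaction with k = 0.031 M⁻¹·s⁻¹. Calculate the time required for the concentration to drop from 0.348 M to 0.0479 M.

580.8 s

Step 1: For second-order: t = (1/[CH₃CHO] - 1/[CH₃CHO]₀)/k
Step 2: t = (1/0.0479 - 1/0.348)/0.031
Step 3: t = (20.88 - 2.874)/0.031
Step 4: t = 18/0.031 = 580.8 s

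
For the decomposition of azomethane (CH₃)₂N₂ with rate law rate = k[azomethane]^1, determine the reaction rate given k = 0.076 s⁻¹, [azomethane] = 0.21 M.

0.01596 M/s

Step 1: Identify the rate law: rate = k[azomethane]^1
Step 2: Substitute values: rate = 0.076 × (0.21)^1
Step 3: Calculate: rate = 0.076 × 0.21 = 0.01596 M/s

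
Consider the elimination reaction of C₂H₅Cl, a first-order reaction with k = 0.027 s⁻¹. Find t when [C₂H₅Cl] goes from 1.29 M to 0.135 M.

83.6 s

Step 1: For first-order: t = ln([C₂H₅Cl]₀/[C₂H₅Cl])/k
Step 2: t = ln(1.29/0.135)/0.027
Step 3: t = ln(9.556)/0.027
Step 4: t = 2.257/0.027 = 83.6 s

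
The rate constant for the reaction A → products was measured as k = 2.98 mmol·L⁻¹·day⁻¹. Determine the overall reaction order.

zeroth order (0)

Step 1: The units of k for an nth-order reaction are (concentration)^(1-n)·(time)⁻¹.
Step 2: Here k has units mmol·L⁻¹·day⁻¹, so the concentration exponent is 1.
Step 3: 1 - n = 1 ⇒ n = 0. The reaction is zeroth order.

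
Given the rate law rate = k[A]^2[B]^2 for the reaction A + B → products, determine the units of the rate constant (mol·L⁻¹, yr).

(mol·L⁻¹)⁻³·yr⁻¹

Step 1: Overall order = 2 + 2 = 4.
Step 2: rate has units mol·L⁻¹·yr⁻¹; [A]^2[B]^2 has units (mol·L⁻¹)^4.
Step 3: k = rate/([A]^2[B]^2), so units of k = (mol·L⁻¹)^(1-4)·yr⁻¹ = (mol·L⁻¹)⁻³·yr⁻¹.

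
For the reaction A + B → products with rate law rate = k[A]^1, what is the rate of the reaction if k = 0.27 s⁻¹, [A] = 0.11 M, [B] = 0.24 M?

0.0297 M/s

Step 1: The rate law is rate = k[A]^1
Step 2: Note that the rate does not depend on [B] (zero order in B).
Step 3: rate = 0.27 × (0.11)^1 = 0.0297 M/s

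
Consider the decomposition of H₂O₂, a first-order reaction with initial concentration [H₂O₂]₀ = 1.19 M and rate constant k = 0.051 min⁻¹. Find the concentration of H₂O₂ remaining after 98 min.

0.008034 M

Step 1: For a first-order reaction: [H₂O₂] = [H₂O₂]₀ × e^(-kt)
Step 2: [H₂O₂] = 1.19 × e^(-0.051 × 98)
Step 3: [H₂O₂] = 1.19 × e^(-4.998)
Step 4: [H₂O₂] = 1.19 × 0.00675144 = 0.008034 M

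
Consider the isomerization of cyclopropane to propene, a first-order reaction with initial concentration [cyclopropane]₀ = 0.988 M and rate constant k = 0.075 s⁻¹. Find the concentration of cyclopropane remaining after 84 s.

0.001814 M

Step 1: For a first-order reaction: [cyclopropane] = [cyclopropane]₀ × e^(-kt)
Step 2: [cyclopropane] = 0.988 × e^(-0.075 × 84)
Step 3: [cyclopropane] = 0.988 × e^(-6.3)
Step 4: [cyclopropane] = 0.988 × 0.0018363 = 0.001814 M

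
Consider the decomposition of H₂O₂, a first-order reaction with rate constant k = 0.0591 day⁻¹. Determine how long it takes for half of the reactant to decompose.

11.73 day

Step 1: For a first-order reaction, t₁/₂ = ln(2)/k
Step 2: t₁/₂ = ln(2)/0.0591
Step 3: t₁/₂ = 0.6931/0.0591 = 11.73 day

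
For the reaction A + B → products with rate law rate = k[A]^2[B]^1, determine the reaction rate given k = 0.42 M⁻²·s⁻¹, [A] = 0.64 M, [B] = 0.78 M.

0.1342 M/s

Step 1: The rate law is rate = k[A]^2[B]^1
Step 2: Substitute: rate = 0.42 × (0.64)^2 × (0.78)^1
Step 3: rate = 0.42 × 0.4096 × 0.78 = 0.134185 M/s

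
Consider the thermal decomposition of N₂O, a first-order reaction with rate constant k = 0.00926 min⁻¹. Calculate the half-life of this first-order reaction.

74.85 min

Step 1: For a first-order reaction, t₁/₂ = ln(2)/k
Step 2: t₁/₂ = ln(2)/0.00926
Step 3: t₁/₂ = 0.6931/0.00926 = 74.85 min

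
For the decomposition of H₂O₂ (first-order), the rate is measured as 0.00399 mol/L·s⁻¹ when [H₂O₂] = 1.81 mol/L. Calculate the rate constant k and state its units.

0.002204 s⁻¹

Step 1: rate = k[H₂O₂]^1, so k = rate / [H₂O₂]^1.
Step 2: k = 0.00399 / (1.81)^1 = 0.00399 / 1.81.
Step 3: k = 0.002204 s⁻¹.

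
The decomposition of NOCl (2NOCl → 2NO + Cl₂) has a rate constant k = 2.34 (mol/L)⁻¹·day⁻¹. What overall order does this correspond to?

second order (2)

Step 1: The units of k for an nth-order reaction are (concentration)^(1-n)·(time)⁻¹.
Step 2: Here k has units (mol/L)⁻¹·day⁻¹, so the concentration exponent is -1.
Step 3: 1 - n = -1 ⇒ n = 2. The reaction is second order.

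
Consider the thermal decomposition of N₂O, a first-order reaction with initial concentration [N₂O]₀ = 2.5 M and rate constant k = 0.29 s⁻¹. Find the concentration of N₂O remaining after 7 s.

0.3283 M

Step 1: For a first-order reaction: [N₂O] = [N₂O]₀ × e^(-kt)
Step 2: [N₂O] = 2.5 × e^(-0.29 × 7)
Step 3: [N₂O] = 2.5 × e^(-2.03)
Step 4: [N₂O] = 2.5 × 0.131336 = 0.3283 M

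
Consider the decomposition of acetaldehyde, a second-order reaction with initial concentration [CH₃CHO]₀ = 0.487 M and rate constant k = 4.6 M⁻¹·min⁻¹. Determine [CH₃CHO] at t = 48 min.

0.004487 M

Step 1: For a second-order reaction: 1/[CH₃CHO] = 1/[CH₃CHO]₀ + kt
Step 2: 1/[CH₃CHO] = 1/0.487 + 4.6 × 48
Step 3: 1/[CH₃CHO] = 2.053 + 220.8 = 222.9
Step 4: [CH₃CHO] = 1/222.9 = 0.004487 M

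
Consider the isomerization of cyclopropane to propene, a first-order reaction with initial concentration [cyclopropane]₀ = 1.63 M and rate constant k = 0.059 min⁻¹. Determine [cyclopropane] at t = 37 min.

0.1837 M

Step 1: For a first-order reaction: [cyclopropane] = [cyclopropane]₀ × e^(-kt)
Step 2: [cyclopropane] = 1.63 × e^(-0.059 × 37)
Step 3: [cyclopropane] = 1.63 × e^(-2.183)
Step 4: [cyclopropane] = 1.63 × 0.112703 = 0.1837 M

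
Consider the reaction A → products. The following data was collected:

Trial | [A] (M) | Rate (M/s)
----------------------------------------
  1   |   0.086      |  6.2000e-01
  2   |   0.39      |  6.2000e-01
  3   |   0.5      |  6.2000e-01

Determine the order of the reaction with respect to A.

zeroth order (0)

Step 1: Compare trials - when concentration changes, rate stays constant.
Step 2: rate₂/rate₁ = 6.2000e-01/6.2000e-01 = 1
Step 3: [A]₂/[A]₁ = 0.39/0.086 = 4.535
Step 4: Since rate ratio ≈ (conc ratio)^0, the reaction is zeroth order.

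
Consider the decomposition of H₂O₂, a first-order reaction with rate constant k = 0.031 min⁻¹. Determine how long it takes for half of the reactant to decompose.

22.36 min

Step 1: For a first-order reaction, t₁/₂ = ln(2)/k
Step 2: t₁/₂ = ln(2)/0.031
Step 3: t₁/₂ = 0.6931/0.031 = 22.36 min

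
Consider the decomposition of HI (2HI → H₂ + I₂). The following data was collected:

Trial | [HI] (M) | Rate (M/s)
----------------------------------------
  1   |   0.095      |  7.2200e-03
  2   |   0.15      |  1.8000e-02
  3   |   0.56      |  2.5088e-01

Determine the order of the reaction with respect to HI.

second order (2)

Step 1: Compare trials to find order n where rate₂/rate₁ = ([HI]₂/[HI]₁)^n
Step 2: rate₂/rate₁ = 1.8000e-02/7.2200e-03 = 2.493
Step 3: [HI]₂/[HI]₁ = 0.15/0.095 = 1.579
Step 4: n = ln(2.493)/ln(1.579) = 2.00 ≈ 2
Step 5: The reaction is second order in HI.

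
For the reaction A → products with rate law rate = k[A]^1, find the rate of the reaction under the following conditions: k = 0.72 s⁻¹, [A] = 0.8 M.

0.576 M/s

Step 1: Identify the rate law: rate = k[A]^1
Step 2: Substitute values: rate = 0.72 × (0.8)^1
Step 3: Calculate: rate = 0.72 × 0.8 = 0.576 M/s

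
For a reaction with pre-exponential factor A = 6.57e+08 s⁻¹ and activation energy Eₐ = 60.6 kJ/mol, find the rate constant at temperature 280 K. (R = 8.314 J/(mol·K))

3.25e-03 s⁻¹

Step 1: Use the Arrhenius equation: k = A × exp(-Eₐ/RT)
Step 2: Convert Eₐ to J/mol: 60.6 kJ/mol = 60600 J/mol
Step 3: Calculate the exponent: -Eₐ/(RT) = -60600/(8.314 × 280) = -26.03182
Step 4: k = 6.57e+08 × exp(-26.03182)
Step 5: k = 6.57e+08 × 4.94908e-12 = 3.2515e-03 s⁻¹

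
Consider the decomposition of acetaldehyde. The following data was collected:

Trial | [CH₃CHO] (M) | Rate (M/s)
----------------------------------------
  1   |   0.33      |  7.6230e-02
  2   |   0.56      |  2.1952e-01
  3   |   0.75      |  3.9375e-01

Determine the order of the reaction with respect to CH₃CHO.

second order (2)

Step 1: Compare trials to find order n where rate₂/rate₁ = ([CH₃CHO]₂/[CH₃CHO]₁)^n
Step 2: rate₂/rate₁ = 2.1952e-01/7.6230e-02 = 2.88
Step 3: [CH₃CHO]₂/[CH₃CHO]₁ = 0.56/0.33 = 1.697
Step 4: n = ln(2.88)/ln(1.697) = 2.00 ≈ 2
Step 5: The reaction is second order in CH₃CHO.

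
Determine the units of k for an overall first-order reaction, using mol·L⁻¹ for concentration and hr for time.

hr⁻¹

Step 1: For overall order n, rate = k × (concentration)^n.
Step 2: Rate has units mol·L⁻¹·hr⁻¹; concentration term has units (mol·L⁻¹)^1.
Step 3: k = rate / (concentration)^n, so units of k = (mol·L⁻¹)^(1-1)·hr⁻¹ = hr⁻¹.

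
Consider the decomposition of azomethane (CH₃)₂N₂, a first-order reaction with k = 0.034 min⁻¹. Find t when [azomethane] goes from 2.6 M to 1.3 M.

20.39 min

Step 1: For first-order: t = ln([azomethane]₀/[azomethane])/k
Step 2: t = ln(2.6/1.3)/0.034
Step 3: t = ln(2)/0.034
Step 4: t = 0.6931/0.034 = 20.39 min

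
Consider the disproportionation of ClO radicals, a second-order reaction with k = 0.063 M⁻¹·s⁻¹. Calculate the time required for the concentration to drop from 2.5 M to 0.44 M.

29.73 s

Step 1: For second-order: t = (1/[ClO] - 1/[ClO]₀)/k
Step 2: t = (1/0.44 - 1/2.5)/0.063
Step 3: t = (2.273 - 0.4)/0.063
Step 4: t = 1.873/0.063 = 29.73 s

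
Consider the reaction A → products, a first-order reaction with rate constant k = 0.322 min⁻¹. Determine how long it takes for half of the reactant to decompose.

2.153 min

Step 1: For a first-order reaction, t₁/₂ = ln(2)/k
Step 2: t₁/₂ = ln(2)/0.322
Step 3: t₁/₂ = 0.6931/0.322 = 2.153 min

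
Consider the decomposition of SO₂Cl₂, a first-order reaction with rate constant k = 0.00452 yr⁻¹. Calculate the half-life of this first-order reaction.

153.4 yr

Step 1: For a first-order reaction, t₁/₂ = ln(2)/k
Step 2: t₁/₂ = ln(2)/0.00452
Step 3: t₁/₂ = 0.6931/0.00452 = 153.4 yr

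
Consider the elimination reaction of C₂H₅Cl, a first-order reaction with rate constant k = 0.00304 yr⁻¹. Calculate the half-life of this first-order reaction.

228 yr

Step 1: For a first-order reaction, t₁/₂ = ln(2)/k
Step 2: t₁/₂ = ln(2)/0.00304
Step 3: t₁/₂ = 0.6931/0.00304 = 228 yr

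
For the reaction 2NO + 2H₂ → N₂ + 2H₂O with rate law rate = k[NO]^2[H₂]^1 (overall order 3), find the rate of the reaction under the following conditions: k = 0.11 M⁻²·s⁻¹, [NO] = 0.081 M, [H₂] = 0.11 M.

7.939e-05 M/s

Step 1: The rate law is rate = k[NO]^2[H₂]^1, overall order = 2+1 = 3
Step 2: Substitute values: rate = 0.11 × (0.081)^2 × (0.11)^1
Step 3: rate = 0.11 × 0.006561 × 0.11 = 7.93881e-05 M/s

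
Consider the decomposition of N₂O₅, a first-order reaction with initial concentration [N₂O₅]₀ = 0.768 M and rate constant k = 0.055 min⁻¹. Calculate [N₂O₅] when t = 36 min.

0.106 M

Step 1: For a first-order reaction: [N₂O₅] = [N₂O₅]₀ × e^(-kt)
Step 2: [N₂O₅] = 0.768 × e^(-0.055 × 36)
Step 3: [N₂O₅] = 0.768 × e^(-1.98)
Step 4: [N₂O₅] = 0.768 × 0.138069 = 0.106 M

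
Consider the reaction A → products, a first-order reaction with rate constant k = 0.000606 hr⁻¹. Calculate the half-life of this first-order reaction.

1144 hr

Step 1: For a first-order reaction, t₁/₂ = ln(2)/k
Step 2: t₁/₂ = ln(2)/0.000606
Step 3: t₁/₂ = 0.6931/0.000606 = 1144 hr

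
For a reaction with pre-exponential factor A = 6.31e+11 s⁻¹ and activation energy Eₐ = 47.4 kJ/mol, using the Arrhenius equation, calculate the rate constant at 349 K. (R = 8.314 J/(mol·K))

5.08e+04 s⁻¹

Step 1: Use the Arrhenius equation: k = A × exp(-Eₐ/RT)
Step 2: Convert Eₐ to J/mol: 47.4 kJ/mol = 47400 J/mol
Step 3: Calculate the exponent: -Eₐ/(RT) = -47400/(8.314 × 349) = -16.33589
Step 4: k = 6.31e+11 × exp(-16.33589)
Step 5: k = 6.31e+11 × 8.04291e-08 = 5.0751e+04 s⁻¹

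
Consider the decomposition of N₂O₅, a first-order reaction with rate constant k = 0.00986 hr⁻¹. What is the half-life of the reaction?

70.3 hr

Step 1: For a first-order reaction, t₁/₂ = ln(2)/k
Step 2: t₁/₂ = ln(2)/0.00986
Step 3: t₁/₂ = 0.6931/0.00986 = 70.3 hr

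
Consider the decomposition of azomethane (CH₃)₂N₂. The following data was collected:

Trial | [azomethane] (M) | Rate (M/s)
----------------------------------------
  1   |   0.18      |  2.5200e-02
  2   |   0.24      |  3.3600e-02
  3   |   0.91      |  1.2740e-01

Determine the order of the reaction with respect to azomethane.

first order (1)

Step 1: Compare trials to find order n where rate₂/rate₁ = ([azomethane]₂/[azomethane]₁)^n
Step 2: rate₂/rate₁ = 3.3600e-02/2.5200e-02 = 1.333
Step 3: [azomethane]₂/[azomethane]₁ = 0.24/0.18 = 1.333
Step 4: n = ln(1.333)/ln(1.333) = 1.00 ≈ 1
Step 5: The reaction is first order in azomethane.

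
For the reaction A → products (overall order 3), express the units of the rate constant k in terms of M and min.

M⁻²·min⁻¹

Step 1: For overall order n, rate = k × (concentration)^n.
Step 2: Rate has units M·min⁻¹; concentration term has units M^3.
Step 3: k = rate / (concentration)^n, so units of k = M^(1-3)·min⁻¹ = M⁻²·min⁻¹.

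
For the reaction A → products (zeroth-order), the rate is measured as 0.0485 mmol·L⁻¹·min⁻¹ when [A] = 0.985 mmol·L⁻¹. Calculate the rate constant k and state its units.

0.0485 mmol·L⁻¹·min⁻¹

Step 1: For a zeroth-order reaction, rate = k (independent of concentration).
Step 2: k = rate = 0.0485 mmol·L⁻¹·min⁻¹.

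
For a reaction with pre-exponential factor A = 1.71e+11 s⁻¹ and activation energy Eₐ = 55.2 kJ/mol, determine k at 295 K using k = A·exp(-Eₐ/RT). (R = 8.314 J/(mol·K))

2.87e+01 s⁻¹

Step 1: Use the Arrhenius equation: k = A × exp(-Eₐ/RT)
Step 2: Convert Eₐ to J/mol: 55.2 kJ/mol = 55200 J/mol
Step 3: Calculate the exponent: -Eₐ/(RT) = -55200/(8.314 × 295) = -22.50645
Step 4: k = 1.71e+11 × exp(-22.50645)
Step 5: k = 1.71e+11 × 1.68102e-10 = 2.8745e+01 s⁻¹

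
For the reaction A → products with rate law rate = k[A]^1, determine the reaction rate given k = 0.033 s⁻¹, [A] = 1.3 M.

0.0429 M/s

Step 1: Identify the rate law: rate = k[A]^1
Step 2: Substitute values: rate = 0.033 × (1.3)^1
Step 3: Calculate: rate = 0.033 × 1.3 = 0.0429 M/s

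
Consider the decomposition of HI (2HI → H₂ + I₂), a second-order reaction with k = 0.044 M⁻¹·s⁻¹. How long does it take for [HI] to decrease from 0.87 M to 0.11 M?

180.5 s

Step 1: For second-order: t = (1/[HI] - 1/[HI]₀)/k
Step 2: t = (1/0.11 - 1/0.87)/0.044
Step 3: t = (9.091 - 1.149)/0.044
Step 4: t = 7.941/0.044 = 180.5 s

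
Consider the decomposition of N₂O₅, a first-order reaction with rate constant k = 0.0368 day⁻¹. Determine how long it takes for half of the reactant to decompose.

18.84 day

Step 1: For a first-order reaction, t₁/₂ = ln(2)/k
Step 2: t₁/₂ = ln(2)/0.0368
Step 3: t₁/₂ = 0.6931/0.0368 = 18.84 day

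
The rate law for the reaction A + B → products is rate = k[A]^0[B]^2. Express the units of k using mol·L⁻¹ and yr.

(mol·L⁻¹)⁻¹·yr⁻¹

Step 1: Overall order = 0 + 2 = 2.
Step 2: rate has units mol·L⁻¹·yr⁻¹; [A]^0[B]^2 has units (mol·L⁻¹)^2.
Step 3: k = rate/([A]^0[B]^2), so units of k = (mol·L⁻¹)^(1-2)·yr⁻¹ = (mol·L⁻¹)⁻¹·yr⁻¹.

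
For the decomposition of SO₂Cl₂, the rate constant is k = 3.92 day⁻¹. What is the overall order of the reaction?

first order (1)

Step 1: The units of k for an nth-order reaction are (concentration)^(1-n)·(time)⁻¹.
Step 2: Here k has units day⁻¹, so the concentration exponent is 0.
Step 3: 1 - n = 0 ⇒ n = 1. The reaction is first order.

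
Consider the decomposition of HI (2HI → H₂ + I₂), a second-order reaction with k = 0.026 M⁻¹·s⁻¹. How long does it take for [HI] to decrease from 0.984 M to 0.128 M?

261.4 s

Step 1: For second-order: t = (1/[HI] - 1/[HI]₀)/k
Step 2: t = (1/0.128 - 1/0.984)/0.026
Step 3: t = (7.812 - 1.016)/0.026
Step 4: t = 6.796/0.026 = 261.4 s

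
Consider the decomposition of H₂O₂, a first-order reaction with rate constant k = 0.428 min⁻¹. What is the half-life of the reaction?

1.62 min

Step 1: For a first-order reaction, t₁/₂ = ln(2)/k
Step 2: t₁/₂ = ln(2)/0.428
Step 3: t₁/₂ = 0.6931/0.428 = 1.62 min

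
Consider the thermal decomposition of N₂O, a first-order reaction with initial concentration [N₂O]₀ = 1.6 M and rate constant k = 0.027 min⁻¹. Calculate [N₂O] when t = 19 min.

0.9579 M

Step 1: For a first-order reaction: [N₂O] = [N₂O]₀ × e^(-kt)
Step 2: [N₂O] = 1.6 × e^(-0.027 × 19)
Step 3: [N₂O] = 1.6 × e^(-0.513)
Step 4: [N₂O] = 1.6 × 0.598697 = 0.9579 M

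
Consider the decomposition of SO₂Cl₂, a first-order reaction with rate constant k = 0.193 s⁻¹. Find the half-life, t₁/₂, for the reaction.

3.591 s

Step 1: For a first-order reaction, t₁/₂ = ln(2)/k
Step 2: t₁/₂ = ln(2)/0.193
Step 3: t₁/₂ = 0.6931/0.193 = 3.591 s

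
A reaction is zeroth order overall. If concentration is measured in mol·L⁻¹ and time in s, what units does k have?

mol·L⁻¹·s⁻¹

Step 1: For overall order n, rate = k × (concentration)^n.
Step 2: Rate has units mol·L⁻¹·s⁻¹; concentration term has units (mol·L⁻¹)^0.
Step 3: k = rate / (concentration)^n, so units of k = (mol·L⁻¹)^(1-0)·s⁻¹ = mol·L⁻¹·s⁻¹.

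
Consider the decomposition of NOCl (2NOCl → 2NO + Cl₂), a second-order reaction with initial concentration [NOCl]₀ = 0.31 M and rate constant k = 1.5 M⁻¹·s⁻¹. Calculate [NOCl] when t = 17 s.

0.03481 M

Step 1: For a second-order reaction: 1/[NOCl] = 1/[NOCl]₀ + kt
Step 2: 1/[NOCl] = 1/0.31 + 1.5 × 17
Step 3: 1/[NOCl] = 3.226 + 25.5 = 28.73
Step 4: [NOCl] = 1/28.73 = 0.03481 M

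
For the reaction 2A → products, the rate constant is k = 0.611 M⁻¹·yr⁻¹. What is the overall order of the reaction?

second order (2)

Step 1: The units of k for an nth-order reaction are (concentration)^(1-n)·(time)⁻¹.
Step 2: Here k has units M⁻¹·yr⁻¹, so the concentration exponent is -1.
Step 3: 1 - n = -1 ⇒ n = 2. The reaction is second order.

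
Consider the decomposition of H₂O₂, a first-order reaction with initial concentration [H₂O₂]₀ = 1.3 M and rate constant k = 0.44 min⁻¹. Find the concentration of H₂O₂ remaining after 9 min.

0.02478 M

Step 1: For a first-order reaction: [H₂O₂] = [H₂O₂]₀ × e^(-kt)
Step 2: [H₂O₂] = 1.3 × e^(-0.44 × 9)
Step 3: [H₂O₂] = 1.3 × e^(-3.96)
Step 4: [H₂O₂] = 1.3 × 0.0190631 = 0.02478 M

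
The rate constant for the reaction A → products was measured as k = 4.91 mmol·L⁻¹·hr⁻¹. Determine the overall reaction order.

zeroth order (0)

Step 1: The units of k for an nth-order reaction are (concentration)^(1-n)·(time)⁻¹.
Step 2: Here k has units mmol·L⁻¹·hr⁻¹, so the concentration exponent is 1.
Step 3: 1 - n = 1 ⇒ n = 0. The reaction is zeroth order.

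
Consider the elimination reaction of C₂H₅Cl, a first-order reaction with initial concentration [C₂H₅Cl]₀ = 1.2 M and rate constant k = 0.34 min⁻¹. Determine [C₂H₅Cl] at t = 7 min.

0.1111 M

Step 1: For a first-order reaction: [C₂H₅Cl] = [C₂H₅Cl]₀ × e^(-kt)
Step 2: [C₂H₅Cl] = 1.2 × e^(-0.34 × 7)
Step 3: [C₂H₅Cl] = 1.2 × e^(-2.38)
Step 4: [C₂H₅Cl] = 1.2 × 0.0925506 = 0.1111 M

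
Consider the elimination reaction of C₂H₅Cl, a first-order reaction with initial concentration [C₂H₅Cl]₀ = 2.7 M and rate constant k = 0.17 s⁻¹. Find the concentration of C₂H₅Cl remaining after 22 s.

0.06414 M

Step 1: For a first-order reaction: [C₂H₅Cl] = [C₂H₅Cl]₀ × e^(-kt)
Step 2: [C₂H₅Cl] = 2.7 × e^(-0.17 × 22)
Step 3: [C₂H₅Cl] = 2.7 × e^(-3.74)
Step 4: [C₂H₅Cl] = 2.7 × 0.0237541 = 0.06414 M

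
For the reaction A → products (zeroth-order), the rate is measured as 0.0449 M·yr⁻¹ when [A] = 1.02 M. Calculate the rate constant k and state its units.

0.0449 M·yr⁻¹

Step 1: For a zeroth-order reaction, rate = k (independent of concentration).
Step 2: k = rate = 0.0449 M·yr⁻¹.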